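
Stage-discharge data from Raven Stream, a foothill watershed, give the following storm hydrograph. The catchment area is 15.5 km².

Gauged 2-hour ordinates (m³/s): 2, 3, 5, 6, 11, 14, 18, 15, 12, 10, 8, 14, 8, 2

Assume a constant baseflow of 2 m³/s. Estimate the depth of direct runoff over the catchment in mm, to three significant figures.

Direct runoff: 0.0, 1.0, 3.0, 4.0, 9.0, 12.0, 16.0, 13.0, 10.0, 8.0, 6.0, 12.0, 6.0, 0.0 m³/s; ΣQ_DR = 100.0 m³/s.
V = ΣQ_DR · Δt = 100.0 × 7200 s = 7.200 × 10^5 m³.
Over A = 15.5 km², depth = V / A = 46.5 mm.

d ≈ 46.5 mm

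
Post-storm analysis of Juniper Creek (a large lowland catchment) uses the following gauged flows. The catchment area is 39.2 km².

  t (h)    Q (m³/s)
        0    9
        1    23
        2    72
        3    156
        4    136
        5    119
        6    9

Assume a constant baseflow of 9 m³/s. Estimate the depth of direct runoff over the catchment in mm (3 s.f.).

Direct runoff: 0.0, 14.0, 63.0, 147.0, 127.0, 110.0, 0.0 m³/s; ΣQ_DR = 461.0 m³/s.
V = ΣQ_DR · Δt = 461.0 × 3600 s = 1.660 × 10^6 m³.
Over A = 39.2 km², depth = V / A = 42.3 mm.

d ≈ 42.3 mm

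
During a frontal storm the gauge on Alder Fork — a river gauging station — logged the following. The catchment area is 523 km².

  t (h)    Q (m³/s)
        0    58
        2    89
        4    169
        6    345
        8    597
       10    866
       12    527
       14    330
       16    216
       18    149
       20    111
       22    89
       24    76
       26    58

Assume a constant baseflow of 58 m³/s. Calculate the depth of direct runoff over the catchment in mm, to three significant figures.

d ≈ 39.5 mm

Direct runoff: 0.0, 31.0, 111.0, 287.0, 539.0, 808.0, 469.0, 272.0, 158.0, 91.0, 53.0, 31.0, 18.0, 0.0 m³/s; ΣQ_DR = 2868 m³/s.
V = ΣQ_DR · Δt = 2868 × 7200 s = 2.065 × 10^7 m³.
Over A = 523 km², depth = V / A = 39.5 mm.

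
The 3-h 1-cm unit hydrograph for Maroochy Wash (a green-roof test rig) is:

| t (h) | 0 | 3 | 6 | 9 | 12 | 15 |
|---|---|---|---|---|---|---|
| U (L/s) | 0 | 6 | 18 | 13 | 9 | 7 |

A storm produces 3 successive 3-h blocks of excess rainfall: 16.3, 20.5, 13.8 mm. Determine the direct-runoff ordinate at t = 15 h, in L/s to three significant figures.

By discrete convolution, Q_j = Σ (P_i / 10 mm) · U_{j−i}.
At t = 15 h (j=5): Q = (16.3/10)·7 + (20.5/10)·9 + (13.8/10)·13 = 47.8 L/s.

Q ≈ 47.8 L/s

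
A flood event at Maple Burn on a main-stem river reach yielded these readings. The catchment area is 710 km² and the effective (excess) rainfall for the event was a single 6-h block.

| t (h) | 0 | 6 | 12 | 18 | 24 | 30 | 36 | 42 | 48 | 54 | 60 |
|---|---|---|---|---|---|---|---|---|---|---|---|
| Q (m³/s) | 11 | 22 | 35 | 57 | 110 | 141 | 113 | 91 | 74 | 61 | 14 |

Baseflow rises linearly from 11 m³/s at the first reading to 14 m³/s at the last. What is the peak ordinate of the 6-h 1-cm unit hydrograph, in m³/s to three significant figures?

Direct runoff: 0.00, 10.70, 23.40, 45.10, 97.80, 128.50, 100.20, 77.90, 60.60, 47.30, 0.00 m³/s; ΣQ_DR = 591.5 m³/s, peak = 128.50 m³/s.
Runoff depth d = ΣQ_DR·Δt / A = 591.5 × 21600 / (710 km²) = 17.99 mm.
The 1-cm UH is the DRH scaled by (10 mm)/d, so U_p = 128.50 × 10/17.99 = 71.4 m³/s.

U_p ≈ 71.4 m³/s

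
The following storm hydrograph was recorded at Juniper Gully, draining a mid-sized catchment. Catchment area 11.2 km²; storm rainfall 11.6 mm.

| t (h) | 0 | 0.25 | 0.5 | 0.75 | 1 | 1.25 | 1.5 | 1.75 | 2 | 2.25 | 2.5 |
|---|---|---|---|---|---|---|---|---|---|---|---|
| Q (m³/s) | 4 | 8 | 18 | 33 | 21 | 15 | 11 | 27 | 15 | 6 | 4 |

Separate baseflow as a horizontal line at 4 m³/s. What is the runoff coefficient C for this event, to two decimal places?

ΣQ_DR = 118.0 m³/s; V = ΣQ_DR·Δt = 1.062 × 10^5 m³.
Runoff depth d = V / A = 9.482 mm.
C = d / P = 9.482 / 11.6 = 0.82.

C ≈ 0.82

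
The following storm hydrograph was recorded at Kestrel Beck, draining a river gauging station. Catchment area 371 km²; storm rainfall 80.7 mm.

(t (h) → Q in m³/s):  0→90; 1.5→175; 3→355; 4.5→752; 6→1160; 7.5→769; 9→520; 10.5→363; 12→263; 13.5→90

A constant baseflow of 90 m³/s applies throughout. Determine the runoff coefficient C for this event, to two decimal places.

ΣQ_DR = 3637 m³/s; V = ΣQ_DR·Δt = 1.964 × 10^7 m³.
Runoff depth d = V / A = 52.94 mm.
C = d / P = 52.94 / 80.7 = 0.66.

C ≈ 0.66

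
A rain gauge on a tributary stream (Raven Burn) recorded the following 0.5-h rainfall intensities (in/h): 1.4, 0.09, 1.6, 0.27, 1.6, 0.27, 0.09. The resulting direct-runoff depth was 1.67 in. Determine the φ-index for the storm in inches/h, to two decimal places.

Only the 3 blocks with intensity above φ contribute runoff: 1.4, 1.6, 1.6 in/h.
Σ(I−φ)·Δt = d  ⇒  (1.4+1.6+1.6 − 3φ)·0.5 = 1.67
φ = (4.600 − 1.67/0.5) / 3 = 0.42 in/h.

φ ≈ 0.42 in/h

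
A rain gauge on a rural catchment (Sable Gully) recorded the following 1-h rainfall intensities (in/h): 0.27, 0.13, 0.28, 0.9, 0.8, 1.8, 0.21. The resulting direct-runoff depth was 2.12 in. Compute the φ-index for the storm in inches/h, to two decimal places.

Only the 3 blocks with intensity above φ contribute runoff: 0.9, 0.8, 1.8 in/h.
Σ(I−φ)·Δt = d  ⇒  (0.9+0.8+1.8 − 3φ)·1 = 2.12
φ = (3.500 − 2.12/1) / 3 = 0.46 in/h.

φ ≈ 0.46 in/h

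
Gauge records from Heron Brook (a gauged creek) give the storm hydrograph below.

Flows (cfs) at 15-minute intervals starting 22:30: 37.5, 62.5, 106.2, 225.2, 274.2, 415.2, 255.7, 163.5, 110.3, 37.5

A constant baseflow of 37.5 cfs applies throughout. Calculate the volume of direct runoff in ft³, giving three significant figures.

V ≈ 1.18 × 10^6 ft³

Direct-runoff ordinates (Q − Q_b): 0.0, 25.0, 68.7, 187.7, 236.7, 377.7, 218.2, 126.0, 72.8, 0.0 cfs.
ΣQ_DR = 1313 cfs.
With Δt = 0.25 h = 900 s, V = ΣQ_DR · Δt = 1313 × 900 = 1.18 × 10^6 ft³.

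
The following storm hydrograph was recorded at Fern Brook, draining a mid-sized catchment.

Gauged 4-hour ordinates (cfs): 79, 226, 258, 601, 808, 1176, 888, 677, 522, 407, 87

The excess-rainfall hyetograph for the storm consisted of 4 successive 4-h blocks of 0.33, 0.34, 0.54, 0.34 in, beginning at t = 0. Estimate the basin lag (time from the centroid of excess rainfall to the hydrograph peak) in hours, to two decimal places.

t_L ≈ 11.70 h

Centroid of excess rainfall: t_c = Σ P_i·t̄_i / ΣP_i = 8.2968 h (block centres at 2, 6, 10, 14 h).
Hydrograph peak occurs at t = 20 h, so basin lag t_L = 20 − 8.2968 = 11.70 h.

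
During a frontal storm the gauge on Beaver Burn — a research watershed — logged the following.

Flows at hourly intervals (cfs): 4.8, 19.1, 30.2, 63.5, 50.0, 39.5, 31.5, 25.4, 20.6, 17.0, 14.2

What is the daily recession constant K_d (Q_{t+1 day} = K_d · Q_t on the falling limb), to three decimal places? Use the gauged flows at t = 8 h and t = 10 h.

Between t = 8 h and t = 10 h the flow falls from 20.6 to 14.2 cfs over 2×1 h = 2 h.
Per-interval ratio K = (14.2/20.6)^(1/2) = 0.8303; K_d = K^(24/1) = 0.012.

K_d ≈ 0.012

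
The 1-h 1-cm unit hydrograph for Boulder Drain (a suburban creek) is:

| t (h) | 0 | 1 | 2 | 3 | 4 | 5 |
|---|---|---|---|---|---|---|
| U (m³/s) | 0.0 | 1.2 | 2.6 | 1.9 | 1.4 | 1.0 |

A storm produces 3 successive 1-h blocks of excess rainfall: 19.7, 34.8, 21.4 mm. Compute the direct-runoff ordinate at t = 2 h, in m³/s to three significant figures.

Q ≈ 9.30 m³/s

By discrete convolution, Q_j = Σ (P_i / 10 mm) · U_{j−i}.
At t = 2 h (j=2): Q = (19.7/10)·2.6 + (34.8/10)·1.2 + (21.4/10)·0.0 = 9.30 m³/s.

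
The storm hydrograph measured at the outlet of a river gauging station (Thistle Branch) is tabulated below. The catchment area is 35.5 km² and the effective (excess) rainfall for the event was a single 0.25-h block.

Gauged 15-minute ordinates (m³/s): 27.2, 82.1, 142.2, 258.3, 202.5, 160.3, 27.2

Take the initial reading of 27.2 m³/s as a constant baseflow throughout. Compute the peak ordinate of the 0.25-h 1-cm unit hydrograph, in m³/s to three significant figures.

Direct runoff: 0.0, 54.9, 115.0, 231.1, 175.3, 133.1, 0.0 m³/s; ΣQ_DR = 709.4 m³/s, peak = 231.1 m³/s.
Runoff depth d = ΣQ_DR·Δt / A = 709.4 × 900 / (35.5 km²) = 17.98 mm.
The 1-cm UH is the DRH scaled by (10 mm)/d, so U_p = 231.1 × 10/17.98 = 128 m³/s.

U_p ≈ 128 m³/s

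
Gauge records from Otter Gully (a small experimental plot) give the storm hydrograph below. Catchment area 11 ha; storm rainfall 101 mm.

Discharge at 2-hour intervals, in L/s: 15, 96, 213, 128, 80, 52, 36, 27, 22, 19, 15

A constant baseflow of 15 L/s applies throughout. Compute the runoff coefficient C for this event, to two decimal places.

C ≈ 0.35

ΣQ_DR = 538.0 L/s; V = ΣQ_DR·Δt = 3.874 × 10^6 L.
Runoff depth d = V / A = 35.21 mm.
C = d / P = 35.21 / 101 = 0.35.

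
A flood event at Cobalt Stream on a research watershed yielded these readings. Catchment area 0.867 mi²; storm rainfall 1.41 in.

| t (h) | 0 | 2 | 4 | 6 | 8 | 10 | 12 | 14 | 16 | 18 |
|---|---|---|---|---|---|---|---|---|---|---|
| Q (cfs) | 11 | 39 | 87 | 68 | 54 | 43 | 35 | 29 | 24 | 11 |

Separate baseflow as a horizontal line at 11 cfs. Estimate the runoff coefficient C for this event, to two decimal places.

ΣQ_DR = 291.0 cfs; V = ΣQ_DR·Δt = 2.095 × 10^6 ft³.
Runoff depth d = V / A = 1.040 in.
C = d / P = 1.040 / 1.41 = 0.74.

C ≈ 0.74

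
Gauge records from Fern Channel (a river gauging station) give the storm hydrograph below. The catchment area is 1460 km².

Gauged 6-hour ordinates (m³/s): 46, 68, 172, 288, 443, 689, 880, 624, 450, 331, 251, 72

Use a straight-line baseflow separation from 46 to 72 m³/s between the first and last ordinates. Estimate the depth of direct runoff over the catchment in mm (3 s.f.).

Direct runoff: 0.00, 19.64, 121.27, 234.91, 387.55, 631.18, 819.82, 561.45, 385.09, 263.73, 181.36, 0.00 m³/s; ΣQ_DR = 3606 m³/s.
V = ΣQ_DR · Δt = 3606 × 21600 s = 7.789 × 10^7 m³.
Over A = 1460 km², depth = V / A = 53.3 mm.

d ≈ 53.3 mm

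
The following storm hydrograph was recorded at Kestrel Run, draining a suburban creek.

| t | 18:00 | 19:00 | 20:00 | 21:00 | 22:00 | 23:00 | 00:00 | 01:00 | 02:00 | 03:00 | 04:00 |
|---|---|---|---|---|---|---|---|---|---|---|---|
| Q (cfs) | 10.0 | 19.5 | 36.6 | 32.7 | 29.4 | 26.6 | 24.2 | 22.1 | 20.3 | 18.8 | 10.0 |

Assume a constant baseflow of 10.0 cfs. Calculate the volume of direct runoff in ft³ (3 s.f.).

V ≈ 5.05 × 10^5 ft³

Direct-runoff ordinates (Q − Q_b): 0.0, 9.5, 26.6, 22.7, 19.4, 16.6, 14.2, 12.1, 10.3, 8.8, 0.0 cfs.
ΣQ_DR = 140.2 cfs.
With Δt = 1 h = 3600 s, V = ΣQ_DR · Δt = 140.2 × 3600 = 5.05 × 10^5 ft³.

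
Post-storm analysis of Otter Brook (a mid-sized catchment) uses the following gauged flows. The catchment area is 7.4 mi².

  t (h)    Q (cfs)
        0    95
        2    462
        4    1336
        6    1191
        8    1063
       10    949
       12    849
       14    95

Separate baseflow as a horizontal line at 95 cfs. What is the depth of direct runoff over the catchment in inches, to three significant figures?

d ≈ 2.21 in

Direct runoff: 0.0, 367.0, 1241.0, 1096.0, 968.0, 854.0, 754.0, 0.0 cfs; ΣQ_DR = 5280 cfs.
V = ΣQ_DR · Δt = 5280 × 7200 s = 3.802 × 10^7 ft³.
Over A = 7.4 mi², depth = V / A = 2.21 in.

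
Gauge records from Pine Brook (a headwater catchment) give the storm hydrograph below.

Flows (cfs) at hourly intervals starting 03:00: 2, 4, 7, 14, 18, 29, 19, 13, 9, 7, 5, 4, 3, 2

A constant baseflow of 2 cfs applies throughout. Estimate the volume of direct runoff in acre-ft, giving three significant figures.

V ≈ 8.93 acre-ft

Direct-runoff ordinates (Q − Q_b): 0.0, 2.0, 5.0, 12.0, 16.0, 27.0, 17.0, 11.0, 7.0, 5.0, 3.0, 2.0, 1.0, 0.0 cfs.
ΣQ_DR = 108.0 cfs.
With Δt = 1 h = 3600 s, V = ΣQ_DR · Δt = 108.0 × 3600 = 3.89 × 10^5 ft³ = 8.93 acre-ft.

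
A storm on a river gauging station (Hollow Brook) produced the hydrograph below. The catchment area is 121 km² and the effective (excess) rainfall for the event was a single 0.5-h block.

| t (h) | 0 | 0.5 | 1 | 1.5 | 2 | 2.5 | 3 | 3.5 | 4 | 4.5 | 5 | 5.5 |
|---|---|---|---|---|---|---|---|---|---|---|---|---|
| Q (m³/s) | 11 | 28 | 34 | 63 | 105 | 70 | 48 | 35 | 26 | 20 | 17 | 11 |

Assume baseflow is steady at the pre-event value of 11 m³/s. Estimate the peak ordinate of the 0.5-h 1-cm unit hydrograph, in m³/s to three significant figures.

Direct runoff: 0.0, 17.0, 23.0, 52.0, 94.0, 59.0, 37.0, 24.0, 15.0, 9.0, 6.0, 0.0 m³/s; ΣQ_DR = 336.0 m³/s, peak = 94.0 m³/s.
Runoff depth d = ΣQ_DR·Δt / A = 336.0 × 1800 / (121 km²) = 4.998 mm.
The 1-cm UH is the DRH scaled by (10 mm)/d, so U_p = 94.0 × 10/4.998 = 188 m³/s.

U_p ≈ 188 m³/s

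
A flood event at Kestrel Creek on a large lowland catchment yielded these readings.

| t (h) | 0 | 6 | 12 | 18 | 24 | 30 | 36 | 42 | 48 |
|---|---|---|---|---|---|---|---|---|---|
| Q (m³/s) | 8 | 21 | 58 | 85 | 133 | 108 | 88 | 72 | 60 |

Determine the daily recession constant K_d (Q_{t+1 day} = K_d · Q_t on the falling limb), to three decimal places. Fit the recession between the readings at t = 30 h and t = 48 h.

K_d ≈ 0.457

Between t = 30 h and t = 48 h the flow falls from 108 to 60 m³/s over 3×6 h = 18 h.
Per-interval ratio K = (60/108)^(1/3) = 0.8221; K_d = K^(24/6) = 0.457.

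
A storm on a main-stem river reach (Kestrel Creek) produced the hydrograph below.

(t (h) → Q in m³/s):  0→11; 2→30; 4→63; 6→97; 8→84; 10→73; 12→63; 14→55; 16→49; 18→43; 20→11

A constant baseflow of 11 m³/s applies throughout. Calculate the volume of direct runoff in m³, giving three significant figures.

V ≈ 3.30 × 10^6 m³

Direct-runoff ordinates (Q − Q_b): 0.0, 19.0, 52.0, 86.0, 73.0, 62.0, 52.0, 44.0, 38.0, 32.0, 0.0 m³/s.
ΣQ_DR = 458.0 m³/s.
With Δt = 2 h = 7200 s, V = ΣQ_DR · Δt = 458.0 × 7200 = 3.30 × 10^6 m³.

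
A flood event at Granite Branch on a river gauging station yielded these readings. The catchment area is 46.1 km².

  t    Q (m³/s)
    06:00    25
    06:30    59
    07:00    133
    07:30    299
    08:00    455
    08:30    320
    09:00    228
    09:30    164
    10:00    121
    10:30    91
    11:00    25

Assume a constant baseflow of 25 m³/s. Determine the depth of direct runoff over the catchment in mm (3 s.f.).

Direct runoff: 0.0, 34.0, 108.0, 274.0, 430.0, 295.0, 203.0, 139.0, 96.0, 66.0, 0.0 m³/s; ΣQ_DR = 1645 m³/s.
V = ΣQ_DR · Δt = 1645 × 1800 s = 2.961 × 10^6 m³.
Over A = 46.1 km², depth = V / A = 64.2 mm.

d ≈ 64.2 mm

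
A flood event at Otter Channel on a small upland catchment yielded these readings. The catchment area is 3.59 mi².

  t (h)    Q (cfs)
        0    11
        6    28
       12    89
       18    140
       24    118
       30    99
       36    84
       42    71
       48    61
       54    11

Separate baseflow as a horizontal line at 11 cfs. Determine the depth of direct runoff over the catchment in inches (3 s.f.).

Direct runoff: 0.0, 17.0, 78.0, 129.0, 107.0, 88.0, 73.0, 60.0, 50.0, 0.0 cfs; ΣQ_DR = 602.0 cfs.
V = ΣQ_DR · Δt = 602.0 × 21600 s = 1.300 × 10^7 ft³.
Over A = 3.59 mi², depth = V / A = 1.56 in.

d ≈ 1.56 in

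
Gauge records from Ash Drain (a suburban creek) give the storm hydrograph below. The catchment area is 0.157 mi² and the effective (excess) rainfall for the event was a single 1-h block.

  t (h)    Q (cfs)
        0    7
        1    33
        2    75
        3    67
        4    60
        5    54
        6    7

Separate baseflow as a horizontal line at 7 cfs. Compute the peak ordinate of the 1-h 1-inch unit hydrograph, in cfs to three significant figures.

U_p ≈ 27.1 cfs

Direct runoff: 0.0, 26.0, 68.0, 60.0, 53.0, 47.0, 0.0 cfs; ΣQ_DR = 254.0 cfs, peak = 68.0 cfs.
Runoff depth d = ΣQ_DR·Δt / A = 254.0 × 3600 / (0.157 mi²) = 2.507 in.
The 1-inch UH is the DRH scaled by (1 in)/d, so U_p = 68.0 × 1/2.507 = 27.1 cfs.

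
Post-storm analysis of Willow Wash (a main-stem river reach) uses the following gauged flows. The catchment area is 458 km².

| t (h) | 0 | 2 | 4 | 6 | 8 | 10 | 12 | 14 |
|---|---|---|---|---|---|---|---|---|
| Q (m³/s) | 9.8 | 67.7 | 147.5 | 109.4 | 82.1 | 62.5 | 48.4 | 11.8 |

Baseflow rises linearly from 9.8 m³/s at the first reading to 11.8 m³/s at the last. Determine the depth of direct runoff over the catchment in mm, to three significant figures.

d ≈ 7.12 mm

Direct runoff: 0.00, 57.61, 137.13, 98.74, 71.16, 51.27, 36.89, 0.00 m³/s; ΣQ_DR = 452.8 m³/s.
V = ΣQ_DR · Δt = 452.8 × 7200 s = 3.260 × 10^6 m³.
Over A = 458 km², depth = V / A = 7.12 mm.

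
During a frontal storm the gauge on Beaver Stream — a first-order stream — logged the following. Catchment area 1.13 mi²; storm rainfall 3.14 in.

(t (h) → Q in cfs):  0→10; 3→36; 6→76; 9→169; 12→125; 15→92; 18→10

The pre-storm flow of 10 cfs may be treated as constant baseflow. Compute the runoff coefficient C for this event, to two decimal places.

C ≈ 0.59

ΣQ_DR = 448.0 cfs; V = ΣQ_DR·Δt = 4.838 × 10^6 ft³.
Runoff depth d = V / A = 1.843 in.
C = d / P = 1.843 / 3.14 = 0.59.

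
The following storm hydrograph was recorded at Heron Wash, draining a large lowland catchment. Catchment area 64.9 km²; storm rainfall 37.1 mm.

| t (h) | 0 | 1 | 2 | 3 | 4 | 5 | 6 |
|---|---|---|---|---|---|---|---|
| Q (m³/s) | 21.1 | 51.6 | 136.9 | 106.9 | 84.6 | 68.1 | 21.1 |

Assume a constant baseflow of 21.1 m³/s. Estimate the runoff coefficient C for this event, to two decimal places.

C ≈ 0.51

ΣQ_DR = 342.6 m³/s; V = ΣQ_DR·Δt = 1.233 × 10^6 m³.
Runoff depth d = V / A = 19.00 mm.
C = d / P = 19.00 / 37.1 = 0.51.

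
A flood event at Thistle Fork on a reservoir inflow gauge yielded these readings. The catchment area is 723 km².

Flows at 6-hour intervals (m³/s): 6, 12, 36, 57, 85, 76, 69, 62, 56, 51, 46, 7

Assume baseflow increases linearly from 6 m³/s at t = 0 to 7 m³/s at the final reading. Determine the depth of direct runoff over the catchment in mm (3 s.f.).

d ≈ 14.5 mm

Direct runoff: 0.00, 5.91, 29.82, 50.73, 78.64, 69.55, 62.45, 55.36, 49.27, 44.18, 39.09, 0.00 m³/s; ΣQ_DR = 485.0 m³/s.
V = ΣQ_DR · Δt = 485.0 × 21600 s = 1.048 × 10^7 m³.
Over A = 723 km², depth = V / A = 14.5 mm.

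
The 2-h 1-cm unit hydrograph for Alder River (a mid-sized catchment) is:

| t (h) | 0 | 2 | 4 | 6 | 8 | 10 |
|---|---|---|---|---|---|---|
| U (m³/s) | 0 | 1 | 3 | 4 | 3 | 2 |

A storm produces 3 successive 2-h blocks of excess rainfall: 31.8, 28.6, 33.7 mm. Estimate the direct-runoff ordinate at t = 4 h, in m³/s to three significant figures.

Q ≈ 12.4 m³/s

By discrete convolution, Q_j = Σ (P_i / 10 mm) · U_{j−i}.
At t = 4 h (j=2): Q = (31.8/10)·3 + (28.6/10)·1 + (33.7/10)·0 = 12.4 m³/s.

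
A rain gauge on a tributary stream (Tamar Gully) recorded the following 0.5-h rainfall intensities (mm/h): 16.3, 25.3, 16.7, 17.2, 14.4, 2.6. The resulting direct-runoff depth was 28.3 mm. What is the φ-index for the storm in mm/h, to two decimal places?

φ ≈ 6.66 mm/h

Only the 5 blocks with intensity above φ contribute runoff: 16.3, 25.3, 16.7, 17.2, 14.4 mm/h.
Σ(I−φ)·Δt = d  ⇒  (16.3+25.3+16.7+17.2+14.4 − 5φ)·0.5 = 28.3
φ = (89.90 − 28.3/0.5) / 5 = 6.66 mm/h.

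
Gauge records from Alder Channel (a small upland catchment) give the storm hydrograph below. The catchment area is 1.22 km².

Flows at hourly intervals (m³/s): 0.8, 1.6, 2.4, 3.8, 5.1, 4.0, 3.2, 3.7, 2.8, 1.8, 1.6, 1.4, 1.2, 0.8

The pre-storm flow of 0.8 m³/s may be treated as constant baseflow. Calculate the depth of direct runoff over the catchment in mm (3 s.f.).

d ≈ 67.9 mm

Direct runoff: 0.0, 0.8, 1.6, 3.0, 4.3, 3.2, 2.4, 2.9, 2.0, 1.0, 0.8, 0.6, 0.4, 0.0 m³/s; ΣQ_DR = 23.00 m³/s.
V = ΣQ_DR · Δt = 23.00 × 3600 s = 82800 m³.
Over A = 1.22 km², depth = V / A = 67.9 mm.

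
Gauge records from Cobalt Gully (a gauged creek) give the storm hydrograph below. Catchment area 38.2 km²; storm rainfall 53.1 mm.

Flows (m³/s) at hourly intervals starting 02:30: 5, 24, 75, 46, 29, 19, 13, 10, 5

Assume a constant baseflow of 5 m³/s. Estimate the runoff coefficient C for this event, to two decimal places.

C ≈ 0.32

ΣQ_DR = 181.0 m³/s; V = ΣQ_DR·Δt = 6.516 × 10^5 m³.
Runoff depth d = V / A = 17.06 mm.
C = d / P = 17.06 / 53.1 = 0.32.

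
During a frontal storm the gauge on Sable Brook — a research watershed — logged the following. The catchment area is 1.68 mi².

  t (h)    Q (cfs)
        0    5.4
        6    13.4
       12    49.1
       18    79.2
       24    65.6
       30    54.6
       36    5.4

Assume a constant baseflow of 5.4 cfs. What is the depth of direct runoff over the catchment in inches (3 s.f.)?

Direct runoff: 0.0, 8.0, 43.7, 73.8, 60.2, 49.2, 0.0 cfs; ΣQ_DR = 234.9 cfs.
V = ΣQ_DR · Δt = 234.9 × 21600 s = 5.074 × 10^6 ft³.
Over A = 1.68 mi², depth = V / A = 1.30 in.

d ≈ 1.30 in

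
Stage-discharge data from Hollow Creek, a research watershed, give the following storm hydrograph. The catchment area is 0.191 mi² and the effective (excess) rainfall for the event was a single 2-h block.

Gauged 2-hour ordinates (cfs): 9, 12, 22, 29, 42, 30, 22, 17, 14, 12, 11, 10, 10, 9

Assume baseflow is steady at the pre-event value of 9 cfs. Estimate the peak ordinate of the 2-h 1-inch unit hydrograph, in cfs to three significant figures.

U_p ≈ 16.5 cfs

Direct runoff: 0.0, 3.0, 13.0, 20.0, 33.0, 21.0, 13.0, 8.0, 5.0, 3.0, 2.0, 1.0, 1.0, 0.0 cfs; ΣQ_DR = 123.0 cfs, peak = 33.0 cfs.
Runoff depth d = ΣQ_DR·Δt / A = 123.0 × 7200 / (0.191 mi²) = 1.996 in.
The 1-inch UH is the DRH scaled by (1 in)/d, so U_p = 33.0 × 1/1.996 = 16.5 cfs.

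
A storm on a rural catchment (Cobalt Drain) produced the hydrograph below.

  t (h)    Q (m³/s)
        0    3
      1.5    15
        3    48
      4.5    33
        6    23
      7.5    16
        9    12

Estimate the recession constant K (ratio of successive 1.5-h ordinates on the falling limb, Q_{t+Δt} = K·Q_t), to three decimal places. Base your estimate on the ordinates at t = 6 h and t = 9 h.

Using the recession-limb readings at t = 6 h and t = 9 h: Q falls from 23 to 12 m³/s over 2 intervals.
K = (Q₂/Q₁)^(1/2) = (12/23)^(1/2) = 0.722.

K ≈ 0.722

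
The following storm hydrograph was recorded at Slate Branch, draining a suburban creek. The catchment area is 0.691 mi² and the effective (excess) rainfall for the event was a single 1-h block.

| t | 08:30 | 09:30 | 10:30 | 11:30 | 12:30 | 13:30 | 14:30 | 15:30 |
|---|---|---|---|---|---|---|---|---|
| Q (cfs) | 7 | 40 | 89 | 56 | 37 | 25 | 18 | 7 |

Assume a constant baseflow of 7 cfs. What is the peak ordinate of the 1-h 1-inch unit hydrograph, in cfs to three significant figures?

U_p ≈ 164 cfs

Direct runoff: 0.0, 33.0, 82.0, 49.0, 30.0, 18.0, 11.0, 0.0 cfs; ΣQ_DR = 223.0 cfs, peak = 82.0 cfs.
Runoff depth d = ΣQ_DR·Δt / A = 223.0 × 3600 / (0.691 mi²) = 0.5001 in.
The 1-inch UH is the DRH scaled by (1 in)/d, so U_p = 82.0 × 1/0.5001 = 164 cfs.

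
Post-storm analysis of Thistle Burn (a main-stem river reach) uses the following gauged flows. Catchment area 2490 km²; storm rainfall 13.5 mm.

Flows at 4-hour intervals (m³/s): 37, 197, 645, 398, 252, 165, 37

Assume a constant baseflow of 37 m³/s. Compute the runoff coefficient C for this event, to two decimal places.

C ≈ 0.63

ΣQ_DR = 1472 m³/s; V = ΣQ_DR·Δt = 2.120 × 10^7 m³.
Runoff depth d = V / A = 8.513 mm.
C = d / P = 8.513 / 13.5 = 0.63.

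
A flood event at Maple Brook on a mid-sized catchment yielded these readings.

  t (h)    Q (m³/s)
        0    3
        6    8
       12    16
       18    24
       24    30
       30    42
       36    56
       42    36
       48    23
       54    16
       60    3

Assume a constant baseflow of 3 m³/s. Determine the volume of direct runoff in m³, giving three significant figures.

Direct-runoff ordinates (Q − Q_b): 0.0, 5.0, 13.0, 21.0, 27.0, 39.0, 53.0, 33.0, 20.0, 13.0, 0.0 m³/s.
ΣQ_DR = 224.0 m³/s.
With Δt = 6 h = 21600 s, V = ΣQ_DR · Δt = 224.0 × 21600 = 4.84 × 10^6 m³.

V ≈ 4.84 × 10^6 m³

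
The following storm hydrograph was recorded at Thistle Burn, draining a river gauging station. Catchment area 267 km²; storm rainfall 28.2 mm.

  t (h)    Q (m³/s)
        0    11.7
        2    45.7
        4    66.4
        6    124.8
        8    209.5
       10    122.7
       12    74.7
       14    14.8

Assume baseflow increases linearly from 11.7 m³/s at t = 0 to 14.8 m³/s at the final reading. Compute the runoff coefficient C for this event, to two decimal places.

ΣQ_DR = 564.3 m³/s; V = ΣQ_DR·Δt = 4.063 × 10^6 m³.
Runoff depth d = V / A = 15.22 mm.
C = d / P = 15.22 / 28.2 = 0.54.

C ≈ 0.54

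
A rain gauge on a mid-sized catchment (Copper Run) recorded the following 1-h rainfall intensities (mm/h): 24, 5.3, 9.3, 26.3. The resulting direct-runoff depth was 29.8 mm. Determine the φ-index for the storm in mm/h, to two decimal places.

φ ≈ 10.25 mm/h

Only the 2 blocks with intensity above φ contribute runoff: 24, 26.3 mm/h.
Σ(I−φ)·Δt = d  ⇒  (24+26.3 − 2φ)·1 = 29.8
φ = (50.30 − 29.8/1) / 2 = 10.25 mm/h.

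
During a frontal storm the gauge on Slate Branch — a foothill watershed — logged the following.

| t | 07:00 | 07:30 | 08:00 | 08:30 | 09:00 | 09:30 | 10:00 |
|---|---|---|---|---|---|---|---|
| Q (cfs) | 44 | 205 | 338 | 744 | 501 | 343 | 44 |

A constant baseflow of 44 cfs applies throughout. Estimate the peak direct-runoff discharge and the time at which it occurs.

Subtracting baseflow gives direct-runoff ordinates: 0.0, 161.0, 294.0, 700.0, 457.0, 299.0, 0.0 cfs.
The maximum is 700.0 cfs, occurring at the reading for t = 08:30.

Q_p = 700.0 cfs at t = 08:30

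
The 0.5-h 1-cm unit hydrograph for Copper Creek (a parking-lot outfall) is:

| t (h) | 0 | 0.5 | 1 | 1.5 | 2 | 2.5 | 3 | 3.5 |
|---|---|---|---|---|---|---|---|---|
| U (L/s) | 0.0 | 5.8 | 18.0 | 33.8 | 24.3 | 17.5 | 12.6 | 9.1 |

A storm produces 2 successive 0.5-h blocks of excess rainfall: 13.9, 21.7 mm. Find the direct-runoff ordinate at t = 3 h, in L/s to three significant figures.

Q ≈ 55.5 L/s

By discrete convolution, Q_j = Σ (P_i / 10 mm) · U_{j−i}.
At t = 3 h (j=6): Q = (13.9/10)·12.6 + (21.7/10)·17.5 = 55.5 L/s.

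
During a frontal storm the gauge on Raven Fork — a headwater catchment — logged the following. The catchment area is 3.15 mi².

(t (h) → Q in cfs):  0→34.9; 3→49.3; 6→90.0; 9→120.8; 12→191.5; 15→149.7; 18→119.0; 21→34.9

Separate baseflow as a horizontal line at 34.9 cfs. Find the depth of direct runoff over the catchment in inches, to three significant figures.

Direct runoff: 0.0, 14.4, 55.1, 85.9, 156.6, 114.8, 84.1, 0.0 cfs; ΣQ_DR = 510.9 cfs.
V = ΣQ_DR · Δt = 510.9 × 10800 s = 5.518 × 10^6 ft³.
Over A = 3.15 mi², depth = V / A = 0.754 in.

d ≈ 0.754 in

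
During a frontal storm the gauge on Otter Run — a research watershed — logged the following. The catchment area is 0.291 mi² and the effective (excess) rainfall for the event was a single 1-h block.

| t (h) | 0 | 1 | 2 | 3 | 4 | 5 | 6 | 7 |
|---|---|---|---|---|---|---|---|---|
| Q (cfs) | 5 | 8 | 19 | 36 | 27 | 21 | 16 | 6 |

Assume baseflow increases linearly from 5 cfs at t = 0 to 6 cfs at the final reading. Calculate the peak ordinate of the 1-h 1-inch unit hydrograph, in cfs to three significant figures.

U_p ≈ 61.1 cfs

Direct runoff: 0.00, 2.86, 13.71, 30.57, 21.43, 15.29, 10.14, 0.00 cfs; ΣQ_DR = 94.00 cfs, peak = 30.57 cfs.
Runoff depth d = ΣQ_DR·Δt / A = 94.00 × 3600 / (0.291 mi²) = 0.5006 in.
The 1-inch UH is the DRH scaled by (1 in)/d, so U_p = 30.57 × 1/0.5006 = 61.1 cfs.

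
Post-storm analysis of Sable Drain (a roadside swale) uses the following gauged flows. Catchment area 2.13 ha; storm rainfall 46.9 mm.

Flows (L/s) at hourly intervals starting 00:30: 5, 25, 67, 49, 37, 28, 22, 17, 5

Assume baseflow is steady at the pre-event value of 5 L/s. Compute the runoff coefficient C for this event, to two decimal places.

C ≈ 0.76

ΣQ_DR = 210.0 L/s; V = ΣQ_DR·Δt = 7.560 × 10^5 L.
Runoff depth d = V / A = 35.49 mm.
C = d / P = 35.49 / 46.9 = 0.76.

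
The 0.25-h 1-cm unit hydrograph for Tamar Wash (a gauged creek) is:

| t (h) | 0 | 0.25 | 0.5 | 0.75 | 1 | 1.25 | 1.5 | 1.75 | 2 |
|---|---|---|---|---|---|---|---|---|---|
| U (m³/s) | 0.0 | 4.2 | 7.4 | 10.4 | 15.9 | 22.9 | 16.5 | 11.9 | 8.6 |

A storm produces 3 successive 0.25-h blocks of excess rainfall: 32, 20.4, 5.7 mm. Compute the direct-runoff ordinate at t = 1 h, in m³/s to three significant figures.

Q ≈ 76.3 m³/s

By discrete convolution, Q_j = Σ (P_i / 10 mm) · U_{j−i}.
At t = 1 h (j=4): Q = (32/10)·15.9 + (20.4/10)·10.4 + (5.7/10)·7.4 = 76.3 m³/s.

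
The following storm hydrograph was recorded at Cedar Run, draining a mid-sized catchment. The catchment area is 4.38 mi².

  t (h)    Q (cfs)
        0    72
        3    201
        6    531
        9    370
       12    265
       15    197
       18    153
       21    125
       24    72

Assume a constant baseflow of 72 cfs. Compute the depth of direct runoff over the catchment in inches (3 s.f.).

d ≈ 1.42 in

Direct runoff: 0.0, 129.0, 459.0, 298.0, 193.0, 125.0, 81.0, 53.0, 0.0 cfs; ΣQ_DR = 1338 cfs.
V = ΣQ_DR · Δt = 1338 × 10800 s = 1.445 × 10^7 ft³.
Over A = 4.38 mi², depth = V / A = 1.42 in.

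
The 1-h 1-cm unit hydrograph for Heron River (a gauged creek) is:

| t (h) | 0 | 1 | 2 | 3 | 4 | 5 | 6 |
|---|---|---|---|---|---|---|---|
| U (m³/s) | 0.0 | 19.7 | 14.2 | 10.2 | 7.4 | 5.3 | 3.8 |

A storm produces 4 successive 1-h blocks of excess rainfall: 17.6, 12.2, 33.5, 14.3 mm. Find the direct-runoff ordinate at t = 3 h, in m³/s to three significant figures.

By discrete convolution, Q_j = Σ (P_i / 10 mm) · U_{j−i}.
At t = 3 h (j=3): Q = (17.6/10)·10.2 + (12.2/10)·14.2 + (33.5/10)·19.7 + (14.3/10)·0.0 = 101 m³/s.

Q ≈ 101 m³/s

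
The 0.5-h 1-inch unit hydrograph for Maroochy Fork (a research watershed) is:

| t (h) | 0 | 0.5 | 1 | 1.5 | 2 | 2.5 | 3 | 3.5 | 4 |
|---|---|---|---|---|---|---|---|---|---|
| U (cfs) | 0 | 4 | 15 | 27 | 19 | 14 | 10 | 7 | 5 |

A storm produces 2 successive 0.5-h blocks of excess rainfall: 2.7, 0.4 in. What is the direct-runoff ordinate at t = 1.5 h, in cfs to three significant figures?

Q ≈ 78.9 cfs

By discrete convolution, Q_j = Σ (P_i / 1 in) · U_{j−i}.
At t = 1.5 h (j=3): Q = (2.7/1)·27 + (0.4/1)·15 = 78.9 cfs.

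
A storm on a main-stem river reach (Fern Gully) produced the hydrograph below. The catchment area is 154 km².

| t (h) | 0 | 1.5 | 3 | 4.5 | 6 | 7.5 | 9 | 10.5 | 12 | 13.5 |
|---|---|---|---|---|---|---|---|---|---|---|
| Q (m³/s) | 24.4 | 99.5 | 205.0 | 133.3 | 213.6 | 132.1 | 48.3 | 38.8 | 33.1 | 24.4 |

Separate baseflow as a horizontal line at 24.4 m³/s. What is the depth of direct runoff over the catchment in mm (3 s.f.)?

d ≈ 24.8 mm

Direct runoff: 0.0, 75.1, 180.6, 108.9, 189.2, 107.7, 23.9, 14.4, 8.7, 0.0 m³/s; ΣQ_DR = 708.5 m³/s.
V = ΣQ_DR · Δt = 708.5 × 5400 s = 3.826 × 10^6 m³.
Over A = 154 km², depth = V / A = 24.8 mm.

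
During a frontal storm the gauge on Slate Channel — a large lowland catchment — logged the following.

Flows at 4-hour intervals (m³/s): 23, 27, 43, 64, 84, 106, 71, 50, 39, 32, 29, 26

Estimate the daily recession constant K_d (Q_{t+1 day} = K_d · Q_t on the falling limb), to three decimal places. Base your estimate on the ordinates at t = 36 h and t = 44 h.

K_d ≈ 0.536

Between t = 36 h and t = 44 h the flow falls from 32 to 26 m³/s over 2×4 h = 8 h.
Per-interval ratio K = (26/32)^(1/2) = 0.9014; K_d = K^(24/4) = 0.536.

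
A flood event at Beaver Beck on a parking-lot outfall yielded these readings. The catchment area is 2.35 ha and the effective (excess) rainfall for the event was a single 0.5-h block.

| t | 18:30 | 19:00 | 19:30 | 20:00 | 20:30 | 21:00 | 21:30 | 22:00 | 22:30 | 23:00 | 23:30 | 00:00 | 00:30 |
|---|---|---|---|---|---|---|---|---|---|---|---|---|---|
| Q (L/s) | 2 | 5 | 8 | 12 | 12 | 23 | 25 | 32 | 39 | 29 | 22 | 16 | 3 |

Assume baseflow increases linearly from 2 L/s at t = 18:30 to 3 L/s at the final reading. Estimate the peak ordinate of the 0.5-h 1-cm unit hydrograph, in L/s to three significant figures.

Direct runoff: 0.00, 2.92, 5.83, 9.75, 9.67, 20.58, 22.50, 29.42, 36.33, 26.25, 19.17, 13.08, 0.00 L/s; ΣQ_DR = 195.5 L/s, peak = 36.33 L/s.
Runoff depth d = ΣQ_DR·Δt / A = 195.5 × 1800 / (2.35 ha) = 14.97 mm.
The 1-cm UH is the DRH scaled by (10 mm)/d, so U_p = 36.33 × 10/14.97 = 24.3 L/s.

U_p ≈ 24.3 L/s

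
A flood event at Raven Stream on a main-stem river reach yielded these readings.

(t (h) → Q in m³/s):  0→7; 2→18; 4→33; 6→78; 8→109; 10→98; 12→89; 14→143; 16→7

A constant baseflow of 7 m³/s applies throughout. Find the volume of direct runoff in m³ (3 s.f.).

Direct-runoff ordinates (Q − Q_b): 0.0, 11.0, 26.0, 71.0, 102.0, 91.0, 82.0, 136.0, 0.0 m³/s.
ΣQ_DR = 519.0 m³/s.
With Δt = 2 h = 7200 s, V = ΣQ_DR · Δt = 519.0 × 7200 = 3.74 × 10^6 m³.

V ≈ 3.74 × 10^6 m³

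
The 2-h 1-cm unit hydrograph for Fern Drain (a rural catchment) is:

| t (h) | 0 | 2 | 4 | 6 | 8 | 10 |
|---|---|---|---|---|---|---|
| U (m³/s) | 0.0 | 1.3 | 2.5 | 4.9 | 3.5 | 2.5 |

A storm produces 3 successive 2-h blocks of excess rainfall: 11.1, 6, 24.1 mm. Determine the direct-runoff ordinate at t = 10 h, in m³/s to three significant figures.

By discrete convolution, Q_j = Σ (P_i / 10 mm) · U_{j−i}.
At t = 10 h (j=5): Q = (11.1/10)·2.5 + (6/10)·3.5 + (24.1/10)·4.9 = 16.7 m³/s.

Q ≈ 16.7 m³/s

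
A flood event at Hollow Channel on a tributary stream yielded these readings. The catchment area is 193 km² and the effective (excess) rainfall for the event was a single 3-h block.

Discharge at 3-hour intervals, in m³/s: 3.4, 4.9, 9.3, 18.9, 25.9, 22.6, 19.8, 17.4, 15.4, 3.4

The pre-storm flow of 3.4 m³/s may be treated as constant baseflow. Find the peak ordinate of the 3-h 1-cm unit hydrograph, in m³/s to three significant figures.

U_p ≈ 37.6 m³/s

Direct runoff: 0.0, 1.5, 5.9, 15.5, 22.5, 19.2, 16.4, 14.0, 12.0, 0.0 m³/s; ΣQ_DR = 107.0 m³/s, peak = 22.5 m³/s.
Runoff depth d = ΣQ_DR·Δt / A = 107.0 × 10800 / (193 km²) = 5.988 mm.
The 1-cm UH is the DRH scaled by (10 mm)/d, so U_p = 22.5 × 10/5.988 = 37.6 m³/s.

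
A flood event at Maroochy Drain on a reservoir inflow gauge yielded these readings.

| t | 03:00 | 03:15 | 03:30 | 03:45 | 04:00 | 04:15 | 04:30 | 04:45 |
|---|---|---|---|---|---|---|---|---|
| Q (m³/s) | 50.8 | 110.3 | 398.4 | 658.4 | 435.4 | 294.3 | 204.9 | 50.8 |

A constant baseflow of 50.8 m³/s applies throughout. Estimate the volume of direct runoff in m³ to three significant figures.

Direct-runoff ordinates (Q − Q_b): 0.0, 59.5, 347.6, 607.6, 384.6, 243.5, 154.1, 0.0 m³/s.
ΣQ_DR = 1797 m³/s.
With Δt = 0.25 h = 900 s, V = ΣQ_DR · Δt = 1797 × 900 = 1.62 × 10^6 m³.

V ≈ 1.62 × 10^6 m³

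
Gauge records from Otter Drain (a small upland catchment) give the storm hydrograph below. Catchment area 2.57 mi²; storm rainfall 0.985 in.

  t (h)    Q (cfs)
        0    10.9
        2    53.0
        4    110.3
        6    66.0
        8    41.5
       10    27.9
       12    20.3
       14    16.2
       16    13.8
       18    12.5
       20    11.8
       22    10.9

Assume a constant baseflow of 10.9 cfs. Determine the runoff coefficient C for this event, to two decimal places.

C ≈ 0.32

ΣQ_DR = 264.3 cfs; V = ΣQ_DR·Δt = 1.903 × 10^6 ft³.
Runoff depth d = V / A = 0.3187 in.
C = d / P = 0.3187 / 0.985 = 0.32.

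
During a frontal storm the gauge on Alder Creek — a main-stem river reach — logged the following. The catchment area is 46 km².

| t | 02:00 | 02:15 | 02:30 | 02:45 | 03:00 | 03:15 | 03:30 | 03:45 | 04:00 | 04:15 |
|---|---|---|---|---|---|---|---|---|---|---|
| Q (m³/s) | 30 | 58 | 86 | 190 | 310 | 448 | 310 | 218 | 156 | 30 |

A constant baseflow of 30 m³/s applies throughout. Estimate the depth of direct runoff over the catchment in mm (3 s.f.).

Direct runoff: 0.0, 28.0, 56.0, 160.0, 280.0, 418.0, 280.0, 188.0, 126.0, 0.0 m³/s; ΣQ_DR = 1536 m³/s.
V = ΣQ_DR · Δt = 1536 × 900 s = 1.382 × 10^6 m³.
Over A = 46 km², depth = V / A = 30.1 mm.

d ≈ 30.1 mm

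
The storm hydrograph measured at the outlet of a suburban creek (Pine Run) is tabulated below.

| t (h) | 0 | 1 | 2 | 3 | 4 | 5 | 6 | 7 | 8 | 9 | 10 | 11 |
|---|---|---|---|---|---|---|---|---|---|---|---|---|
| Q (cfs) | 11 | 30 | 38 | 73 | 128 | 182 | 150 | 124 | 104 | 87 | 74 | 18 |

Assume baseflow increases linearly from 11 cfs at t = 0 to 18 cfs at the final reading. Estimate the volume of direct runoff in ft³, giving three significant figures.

Direct-runoff ordinates (Q − Q_b): 0.00, 18.36, 25.73, 60.09, 114.45, 167.82, 135.18, 108.55, 87.91, 70.27, 56.64, 0.00 cfs.
ΣQ_DR = 845.0 cfs.
With Δt = 1 h = 3600 s, V = ΣQ_DR · Δt = 845.0 × 3600 = 3.04 × 10^6 ft³.

V ≈ 3.04 × 10^6 ft³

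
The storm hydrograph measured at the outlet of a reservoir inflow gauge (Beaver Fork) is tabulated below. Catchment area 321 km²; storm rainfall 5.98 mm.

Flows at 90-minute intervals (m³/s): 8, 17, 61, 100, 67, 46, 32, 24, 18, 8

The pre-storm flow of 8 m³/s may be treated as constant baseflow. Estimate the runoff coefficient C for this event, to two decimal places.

C ≈ 0.85

ΣQ_DR = 301.0 m³/s; V = ΣQ_DR·Δt = 1.625 × 10^6 m³.
Runoff depth d = V / A = 5.064 mm.
C = d / P = 5.064 / 5.98 = 0.85.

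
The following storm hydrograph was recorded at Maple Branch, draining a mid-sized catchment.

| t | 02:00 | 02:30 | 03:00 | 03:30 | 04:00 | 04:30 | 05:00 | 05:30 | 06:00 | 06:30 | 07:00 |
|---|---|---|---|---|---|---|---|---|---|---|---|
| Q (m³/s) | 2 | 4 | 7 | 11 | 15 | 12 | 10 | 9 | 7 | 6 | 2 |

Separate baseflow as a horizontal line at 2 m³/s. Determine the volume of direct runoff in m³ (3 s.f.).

Direct-runoff ordinates (Q − Q_b): 0.0, 2.0, 5.0, 9.0, 13.0, 10.0, 8.0, 7.0, 5.0, 4.0, 0.0 m³/s.
ΣQ_DR = 63.00 m³/s.
With Δt = 0.5 h = 1800 s, V = ΣQ_DR · Δt = 63.00 × 1800 = 1.13 × 10^5 m³.

V ≈ 1.13 × 10^5 m³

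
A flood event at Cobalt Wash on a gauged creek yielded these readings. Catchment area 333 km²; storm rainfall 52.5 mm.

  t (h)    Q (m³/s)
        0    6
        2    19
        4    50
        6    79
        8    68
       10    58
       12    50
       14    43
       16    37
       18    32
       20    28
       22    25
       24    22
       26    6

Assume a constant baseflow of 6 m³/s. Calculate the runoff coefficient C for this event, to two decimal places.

C ≈ 0.18

ΣQ_DR = 439.0 m³/s; V = ΣQ_DR·Δt = 3.161 × 10^6 m³.
Runoff depth d = V / A = 9.492 mm.
C = d / P = 9.492 / 52.5 = 0.18.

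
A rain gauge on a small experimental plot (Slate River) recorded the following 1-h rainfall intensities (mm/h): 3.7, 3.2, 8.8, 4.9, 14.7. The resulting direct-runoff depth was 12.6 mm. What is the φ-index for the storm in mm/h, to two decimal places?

φ ≈ 5.45 mm/h

Only the 2 blocks with intensity above φ contribute runoff: 8.8, 14.7 mm/h.
Σ(I−φ)·Δt = d  ⇒  (8.8+14.7 − 2φ)·1 = 12.6
φ = (23.50 − 12.6/1) / 2 = 5.45 mm/h.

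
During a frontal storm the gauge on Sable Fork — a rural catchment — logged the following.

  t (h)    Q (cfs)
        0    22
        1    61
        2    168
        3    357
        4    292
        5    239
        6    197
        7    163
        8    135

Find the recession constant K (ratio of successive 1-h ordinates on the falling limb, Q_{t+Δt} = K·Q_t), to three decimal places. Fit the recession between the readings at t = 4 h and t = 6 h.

K ≈ 0.821

Using the recession-limb readings at t = 4 h and t = 6 h: Q falls from 292 to 197 cfs over 2 intervals.
K = (Q₂/Q₁)^(1/2) = (197/292)^(1/2) = 0.821.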